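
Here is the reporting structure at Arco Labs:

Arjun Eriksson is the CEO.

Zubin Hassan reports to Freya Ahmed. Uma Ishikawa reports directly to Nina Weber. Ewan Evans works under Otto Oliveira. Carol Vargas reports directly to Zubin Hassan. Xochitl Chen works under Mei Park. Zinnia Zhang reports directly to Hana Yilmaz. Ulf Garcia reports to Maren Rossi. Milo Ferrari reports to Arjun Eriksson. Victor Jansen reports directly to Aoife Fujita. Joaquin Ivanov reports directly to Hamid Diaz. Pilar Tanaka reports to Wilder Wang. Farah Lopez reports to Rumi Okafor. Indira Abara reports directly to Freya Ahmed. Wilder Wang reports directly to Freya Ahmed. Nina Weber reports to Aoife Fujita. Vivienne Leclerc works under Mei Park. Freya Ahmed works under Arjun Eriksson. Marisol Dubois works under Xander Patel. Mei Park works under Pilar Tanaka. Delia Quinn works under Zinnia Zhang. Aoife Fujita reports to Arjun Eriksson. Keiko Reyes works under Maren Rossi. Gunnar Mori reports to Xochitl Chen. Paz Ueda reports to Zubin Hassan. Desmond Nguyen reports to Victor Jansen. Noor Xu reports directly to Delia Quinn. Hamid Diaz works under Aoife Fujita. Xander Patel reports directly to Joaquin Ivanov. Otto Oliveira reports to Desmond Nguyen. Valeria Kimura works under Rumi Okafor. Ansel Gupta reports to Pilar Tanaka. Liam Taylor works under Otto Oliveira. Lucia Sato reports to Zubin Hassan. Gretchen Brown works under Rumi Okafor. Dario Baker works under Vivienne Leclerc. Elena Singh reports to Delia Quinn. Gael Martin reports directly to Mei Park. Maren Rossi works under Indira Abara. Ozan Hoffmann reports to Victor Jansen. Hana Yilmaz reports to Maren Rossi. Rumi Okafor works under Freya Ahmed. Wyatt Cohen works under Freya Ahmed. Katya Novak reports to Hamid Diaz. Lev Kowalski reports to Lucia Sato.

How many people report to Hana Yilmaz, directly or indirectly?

Hana Yilmaz directly manages Zinnia Zhang. Under Zinnia Zhang: Delia Quinn, Noor Xu, Elena Singh (3). That's 4 in total.

4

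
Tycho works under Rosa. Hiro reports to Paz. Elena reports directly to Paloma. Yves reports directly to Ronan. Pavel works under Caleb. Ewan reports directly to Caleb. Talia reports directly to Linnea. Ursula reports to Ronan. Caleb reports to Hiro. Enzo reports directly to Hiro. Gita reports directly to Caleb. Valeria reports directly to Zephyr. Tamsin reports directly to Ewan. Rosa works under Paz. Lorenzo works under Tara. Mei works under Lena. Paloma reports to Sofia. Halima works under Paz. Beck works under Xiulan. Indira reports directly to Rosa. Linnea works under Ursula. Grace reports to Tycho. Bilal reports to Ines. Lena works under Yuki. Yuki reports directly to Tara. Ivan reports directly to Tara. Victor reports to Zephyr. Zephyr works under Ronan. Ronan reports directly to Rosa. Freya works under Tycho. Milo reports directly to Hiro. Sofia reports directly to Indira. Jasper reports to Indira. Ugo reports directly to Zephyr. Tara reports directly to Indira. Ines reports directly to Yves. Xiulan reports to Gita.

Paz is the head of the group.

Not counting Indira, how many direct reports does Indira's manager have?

2

Indira reports to Rosa. Rosa's other direct reports are Ronan, Tycho — 2 peers.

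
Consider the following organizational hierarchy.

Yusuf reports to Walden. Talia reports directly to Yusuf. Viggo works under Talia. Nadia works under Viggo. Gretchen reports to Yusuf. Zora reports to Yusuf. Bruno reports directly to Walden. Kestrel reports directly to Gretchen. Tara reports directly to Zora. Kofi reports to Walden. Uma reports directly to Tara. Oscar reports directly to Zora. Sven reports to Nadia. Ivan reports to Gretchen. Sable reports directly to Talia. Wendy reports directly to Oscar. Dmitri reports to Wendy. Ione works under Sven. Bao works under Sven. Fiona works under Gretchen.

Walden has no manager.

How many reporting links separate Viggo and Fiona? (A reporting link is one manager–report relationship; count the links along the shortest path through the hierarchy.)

Viggo is 2 levels below Yusuf, and Fiona is 2 levels below Yusuf (their lowest common manager). The shortest path runs up from Viggo to Yusuf and back down to Fiona: 2 + 2 = 4 links.

4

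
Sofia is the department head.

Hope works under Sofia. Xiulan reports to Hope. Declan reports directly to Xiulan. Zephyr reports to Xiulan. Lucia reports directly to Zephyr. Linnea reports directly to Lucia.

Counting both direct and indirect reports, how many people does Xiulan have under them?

4

Xiulan directly manages Declan, Zephyr. Declan has no reports. Under Zephyr: Lucia, Linnea (2). So Xiulan's organization is 2 direct reports plus everyone under them: 1 + 3 = 4.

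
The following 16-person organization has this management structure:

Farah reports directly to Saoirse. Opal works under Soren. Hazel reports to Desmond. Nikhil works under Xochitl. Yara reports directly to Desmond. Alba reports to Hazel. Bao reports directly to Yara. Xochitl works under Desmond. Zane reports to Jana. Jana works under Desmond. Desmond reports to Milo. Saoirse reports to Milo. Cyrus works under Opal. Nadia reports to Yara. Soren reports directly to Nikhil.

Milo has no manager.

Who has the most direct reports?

Direct-report counts: Milo has 2; Saoirse has 1; Desmond has 4; Xochitl has 1; Nikhil has 1; Soren has 1; Opal has 1; Hazel has 1; Jana has 1; Yara has 2. The largest is 4, held by Desmond.

Desmond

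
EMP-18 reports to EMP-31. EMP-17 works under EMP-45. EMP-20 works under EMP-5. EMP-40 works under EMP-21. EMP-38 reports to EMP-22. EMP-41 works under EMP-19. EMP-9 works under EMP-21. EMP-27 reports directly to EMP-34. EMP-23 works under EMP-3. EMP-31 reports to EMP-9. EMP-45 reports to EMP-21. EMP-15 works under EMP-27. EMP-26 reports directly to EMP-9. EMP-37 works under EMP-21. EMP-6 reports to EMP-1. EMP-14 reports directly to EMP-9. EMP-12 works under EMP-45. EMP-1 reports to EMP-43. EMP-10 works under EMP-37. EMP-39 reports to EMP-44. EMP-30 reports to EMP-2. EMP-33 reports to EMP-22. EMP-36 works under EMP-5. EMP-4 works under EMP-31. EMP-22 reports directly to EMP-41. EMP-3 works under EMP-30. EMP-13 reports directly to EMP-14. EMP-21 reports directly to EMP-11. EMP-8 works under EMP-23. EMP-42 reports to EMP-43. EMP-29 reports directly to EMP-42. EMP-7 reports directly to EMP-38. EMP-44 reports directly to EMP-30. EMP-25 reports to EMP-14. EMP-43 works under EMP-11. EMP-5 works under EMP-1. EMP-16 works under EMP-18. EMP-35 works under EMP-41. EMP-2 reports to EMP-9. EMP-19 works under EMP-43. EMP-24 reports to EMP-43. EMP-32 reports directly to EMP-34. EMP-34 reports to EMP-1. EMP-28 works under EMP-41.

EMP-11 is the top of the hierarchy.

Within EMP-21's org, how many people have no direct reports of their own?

11

The people in EMP-21's organization with no one reporting to them are EMP-40, EMP-10, EMP-17, EMP-12, EMP-26, EMP-13, EMP-25, EMP-4, EMP-16, EMP-39, EMP-8. That is 11.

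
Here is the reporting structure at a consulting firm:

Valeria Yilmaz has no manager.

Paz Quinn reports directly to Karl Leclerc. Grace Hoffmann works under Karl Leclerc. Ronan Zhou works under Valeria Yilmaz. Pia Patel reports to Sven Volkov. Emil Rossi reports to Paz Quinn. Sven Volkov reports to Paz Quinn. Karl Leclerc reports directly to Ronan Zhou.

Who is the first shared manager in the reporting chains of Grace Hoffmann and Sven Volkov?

Grace Hoffmann's chain of managers is Karl Leclerc, Ronan Zhou, Valeria Yilmaz. Sven Volkov's chain of managers is Paz Quinn, Karl Leclerc, Ronan Zhou, Valeria Yilmaz. The first manager that appears in both chains is Karl Leclerc.

Karl Leclerc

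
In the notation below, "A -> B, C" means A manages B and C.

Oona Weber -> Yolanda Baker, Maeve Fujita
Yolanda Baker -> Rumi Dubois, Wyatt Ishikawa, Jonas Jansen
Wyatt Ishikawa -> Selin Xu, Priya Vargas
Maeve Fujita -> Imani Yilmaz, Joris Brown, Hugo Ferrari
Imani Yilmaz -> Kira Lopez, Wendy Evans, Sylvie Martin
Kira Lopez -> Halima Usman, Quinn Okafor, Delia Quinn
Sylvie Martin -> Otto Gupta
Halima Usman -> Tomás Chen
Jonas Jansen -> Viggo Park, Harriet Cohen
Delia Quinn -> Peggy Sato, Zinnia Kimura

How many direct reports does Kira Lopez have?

Kira Lopez directly manages Halima Usman, Quinn Okafor, Delia Quinn. That is 3 direct reports.

3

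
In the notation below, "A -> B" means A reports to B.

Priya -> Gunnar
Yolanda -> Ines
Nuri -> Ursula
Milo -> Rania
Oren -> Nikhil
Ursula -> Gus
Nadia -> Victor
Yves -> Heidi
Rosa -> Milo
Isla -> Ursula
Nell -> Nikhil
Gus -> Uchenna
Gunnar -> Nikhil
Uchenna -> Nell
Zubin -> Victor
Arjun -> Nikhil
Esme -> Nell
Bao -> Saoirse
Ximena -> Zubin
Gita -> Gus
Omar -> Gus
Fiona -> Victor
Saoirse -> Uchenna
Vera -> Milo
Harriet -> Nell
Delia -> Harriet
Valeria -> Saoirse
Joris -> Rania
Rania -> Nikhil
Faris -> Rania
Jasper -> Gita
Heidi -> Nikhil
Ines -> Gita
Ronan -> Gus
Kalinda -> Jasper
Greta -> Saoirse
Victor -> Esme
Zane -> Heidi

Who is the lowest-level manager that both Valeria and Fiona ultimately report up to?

Valeria's chain of managers is Saoirse, Uchenna, Nell, Nikhil. Fiona's chain of managers is Victor, Esme, Nell, Nikhil. The first manager that appears in both chains is Nell.

Nell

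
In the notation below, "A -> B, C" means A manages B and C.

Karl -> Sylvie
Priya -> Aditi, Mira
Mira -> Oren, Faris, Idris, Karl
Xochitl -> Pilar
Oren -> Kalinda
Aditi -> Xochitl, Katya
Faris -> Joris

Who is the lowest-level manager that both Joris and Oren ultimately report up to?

Joris's chain of managers is Faris, Mira, Priya. Oren's chain of managers is Mira, Priya. The first manager that appears in both chains is Mira.

Mira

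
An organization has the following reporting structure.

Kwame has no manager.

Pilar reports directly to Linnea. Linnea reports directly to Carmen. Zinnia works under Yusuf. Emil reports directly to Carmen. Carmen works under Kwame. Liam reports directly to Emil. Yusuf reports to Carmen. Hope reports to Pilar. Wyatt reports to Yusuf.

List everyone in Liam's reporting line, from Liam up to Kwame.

Liam reports to Emil. Emil reports to Carmen. Carmen reports to Kwame. Kwame is at the top.

Liam -> Emil -> Carmen -> Kwame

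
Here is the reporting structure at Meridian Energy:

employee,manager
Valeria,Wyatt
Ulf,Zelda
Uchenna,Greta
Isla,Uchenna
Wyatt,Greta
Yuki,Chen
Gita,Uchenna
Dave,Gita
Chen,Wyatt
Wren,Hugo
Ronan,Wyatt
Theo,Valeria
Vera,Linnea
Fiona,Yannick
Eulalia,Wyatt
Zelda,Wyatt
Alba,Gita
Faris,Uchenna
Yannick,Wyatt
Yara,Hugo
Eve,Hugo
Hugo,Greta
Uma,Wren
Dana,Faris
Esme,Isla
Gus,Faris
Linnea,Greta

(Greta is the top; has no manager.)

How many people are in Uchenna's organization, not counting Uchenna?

Uchenna directly manages Isla, Faris, Gita. Under Isla: Esme (1). Under Faris: Dana, Gus (2). Under Gita: Alba, Dave (2). So Uchenna's organization is 3 direct reports plus everyone under them: 2 + 3 + 3 = 8.

8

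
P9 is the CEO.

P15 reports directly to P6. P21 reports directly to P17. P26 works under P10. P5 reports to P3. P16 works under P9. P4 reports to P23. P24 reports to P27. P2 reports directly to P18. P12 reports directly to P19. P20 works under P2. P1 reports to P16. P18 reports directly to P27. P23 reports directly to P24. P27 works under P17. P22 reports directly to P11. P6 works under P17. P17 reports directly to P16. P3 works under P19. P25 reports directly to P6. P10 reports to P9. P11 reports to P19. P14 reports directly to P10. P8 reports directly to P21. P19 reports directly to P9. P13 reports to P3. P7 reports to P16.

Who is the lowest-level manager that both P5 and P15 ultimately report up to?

P5's chain of managers is P3, P19, P9. P15's chain of managers is P6, P17, P16, P9. The first manager that appears in both chains is P9.

P9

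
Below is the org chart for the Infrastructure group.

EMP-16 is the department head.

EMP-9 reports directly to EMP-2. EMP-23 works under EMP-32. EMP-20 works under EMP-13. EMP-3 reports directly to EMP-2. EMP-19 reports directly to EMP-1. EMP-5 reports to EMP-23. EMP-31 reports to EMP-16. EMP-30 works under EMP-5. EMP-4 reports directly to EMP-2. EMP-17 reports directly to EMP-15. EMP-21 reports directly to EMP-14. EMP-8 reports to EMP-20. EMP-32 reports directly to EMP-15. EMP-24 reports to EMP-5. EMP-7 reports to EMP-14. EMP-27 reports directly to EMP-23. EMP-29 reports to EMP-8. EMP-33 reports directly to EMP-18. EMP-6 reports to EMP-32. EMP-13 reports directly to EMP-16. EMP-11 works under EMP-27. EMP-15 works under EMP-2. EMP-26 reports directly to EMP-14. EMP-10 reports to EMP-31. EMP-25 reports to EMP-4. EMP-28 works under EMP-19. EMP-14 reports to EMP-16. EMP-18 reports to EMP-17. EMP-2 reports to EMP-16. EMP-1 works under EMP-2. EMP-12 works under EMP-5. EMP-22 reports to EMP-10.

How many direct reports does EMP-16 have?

EMP-16 directly manages EMP-2, EMP-14, EMP-13, EMP-31. That is 4 direct reports.

4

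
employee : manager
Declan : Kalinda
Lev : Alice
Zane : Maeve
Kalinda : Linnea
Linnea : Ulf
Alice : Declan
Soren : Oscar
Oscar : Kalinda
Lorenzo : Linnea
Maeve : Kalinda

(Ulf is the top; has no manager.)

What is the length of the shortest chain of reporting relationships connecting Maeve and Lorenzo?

3

Maeve is 2 levels below Linnea, and Lorenzo is 1 level below Linnea (their lowest common manager). The shortest path runs up from Maeve to Linnea and back down to Lorenzo: 2 + 1 = 3 links.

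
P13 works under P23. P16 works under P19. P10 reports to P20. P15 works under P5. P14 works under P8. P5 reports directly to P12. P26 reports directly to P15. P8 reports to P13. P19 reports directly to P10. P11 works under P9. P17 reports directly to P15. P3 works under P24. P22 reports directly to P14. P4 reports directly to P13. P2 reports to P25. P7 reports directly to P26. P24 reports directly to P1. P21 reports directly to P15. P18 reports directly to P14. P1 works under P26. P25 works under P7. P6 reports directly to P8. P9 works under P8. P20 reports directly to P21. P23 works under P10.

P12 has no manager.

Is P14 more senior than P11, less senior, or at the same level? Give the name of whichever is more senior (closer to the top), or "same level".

P14 is 9 levels below P12; P11 is 10. P14 is higher.

P14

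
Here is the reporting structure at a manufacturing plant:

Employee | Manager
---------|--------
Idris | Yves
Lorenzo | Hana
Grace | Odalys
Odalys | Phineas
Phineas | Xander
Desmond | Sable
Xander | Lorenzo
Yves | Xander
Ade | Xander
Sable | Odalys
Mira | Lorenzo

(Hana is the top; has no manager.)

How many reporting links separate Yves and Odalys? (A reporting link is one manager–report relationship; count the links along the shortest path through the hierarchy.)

3

Yves is 1 level below Xander, and Odalys is 2 levels below Xander (their lowest common manager). The shortest path runs up from Yves to Xander and back down to Odalys: 1 + 2 = 3 links.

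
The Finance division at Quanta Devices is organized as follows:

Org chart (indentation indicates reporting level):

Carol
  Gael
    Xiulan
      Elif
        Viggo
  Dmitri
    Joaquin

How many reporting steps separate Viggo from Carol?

4

Chain from Viggo up to Carol: Viggo → Elif → Xiulan → Gael → Carol. That is 4 steps up, so Viggo is 4 levels below Carol.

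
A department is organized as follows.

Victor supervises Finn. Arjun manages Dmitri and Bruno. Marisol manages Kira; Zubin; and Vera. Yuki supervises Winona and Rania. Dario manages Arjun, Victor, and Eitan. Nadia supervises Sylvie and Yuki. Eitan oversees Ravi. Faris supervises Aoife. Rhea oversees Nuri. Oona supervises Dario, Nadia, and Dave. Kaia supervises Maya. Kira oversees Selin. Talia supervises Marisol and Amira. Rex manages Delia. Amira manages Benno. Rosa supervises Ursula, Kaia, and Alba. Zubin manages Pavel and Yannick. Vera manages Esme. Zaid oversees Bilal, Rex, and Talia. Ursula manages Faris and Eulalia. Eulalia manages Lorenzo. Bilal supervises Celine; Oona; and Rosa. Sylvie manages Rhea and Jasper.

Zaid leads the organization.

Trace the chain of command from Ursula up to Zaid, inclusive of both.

Ursula reports to Rosa. Rosa reports to Bilal. Bilal reports to Zaid. Zaid is at the top.

Ursula -> Rosa -> Bilal -> Zaid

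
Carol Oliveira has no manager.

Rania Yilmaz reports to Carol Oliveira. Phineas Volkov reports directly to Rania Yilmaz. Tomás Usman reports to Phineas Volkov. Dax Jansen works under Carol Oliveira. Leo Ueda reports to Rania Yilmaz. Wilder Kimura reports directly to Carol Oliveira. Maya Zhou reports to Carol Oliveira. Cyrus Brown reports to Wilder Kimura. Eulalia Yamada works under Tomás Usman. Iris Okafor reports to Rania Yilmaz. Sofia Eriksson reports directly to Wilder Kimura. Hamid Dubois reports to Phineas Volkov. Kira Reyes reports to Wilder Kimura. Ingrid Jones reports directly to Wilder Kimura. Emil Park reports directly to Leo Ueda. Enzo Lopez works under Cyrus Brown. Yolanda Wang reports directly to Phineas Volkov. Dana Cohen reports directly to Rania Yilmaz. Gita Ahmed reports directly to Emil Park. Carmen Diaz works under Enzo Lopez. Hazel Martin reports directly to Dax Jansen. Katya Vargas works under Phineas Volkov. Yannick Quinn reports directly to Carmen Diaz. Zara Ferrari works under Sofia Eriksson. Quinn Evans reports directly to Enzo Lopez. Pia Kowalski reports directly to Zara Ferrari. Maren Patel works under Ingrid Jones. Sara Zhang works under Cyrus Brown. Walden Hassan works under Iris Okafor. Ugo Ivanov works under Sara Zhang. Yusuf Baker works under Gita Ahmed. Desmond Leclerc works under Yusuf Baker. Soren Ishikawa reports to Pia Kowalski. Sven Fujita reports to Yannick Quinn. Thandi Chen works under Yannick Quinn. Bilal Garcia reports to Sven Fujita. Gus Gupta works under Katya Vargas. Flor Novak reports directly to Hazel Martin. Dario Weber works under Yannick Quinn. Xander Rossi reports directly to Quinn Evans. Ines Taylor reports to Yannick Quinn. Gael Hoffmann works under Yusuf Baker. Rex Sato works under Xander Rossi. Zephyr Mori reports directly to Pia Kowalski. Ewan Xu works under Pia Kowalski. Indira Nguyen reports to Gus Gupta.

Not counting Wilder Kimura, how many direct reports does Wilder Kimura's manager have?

Wilder Kimura reports to Carol Oliveira. Carol Oliveira's other direct reports are Rania Yilmaz, Dax Jansen, Maya Zhou — 3 peers.

3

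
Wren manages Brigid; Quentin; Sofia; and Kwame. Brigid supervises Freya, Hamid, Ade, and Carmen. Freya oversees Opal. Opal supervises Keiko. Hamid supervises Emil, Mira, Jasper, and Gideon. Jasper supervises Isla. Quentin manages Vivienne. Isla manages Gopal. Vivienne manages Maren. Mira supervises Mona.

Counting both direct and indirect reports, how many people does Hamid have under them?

Hamid directly manages Jasper, Gideon, Mira, Emil. Under Jasper: Isla, Gopal (2). Gideon has no reports. Under Mira: Mona (1). Emil has no reports. So Hamid's organization is 4 direct reports plus everyone under them: 3 + 1 + 2 + 1 = 7.

7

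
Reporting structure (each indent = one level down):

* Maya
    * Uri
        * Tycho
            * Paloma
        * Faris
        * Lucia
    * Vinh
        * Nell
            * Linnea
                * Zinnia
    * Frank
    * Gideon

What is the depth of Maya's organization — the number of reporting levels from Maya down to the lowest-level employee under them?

4

The longest chain under Maya runs Maya → Vinh → Nell → Linnea → Zinnia, which is 4 levels below Maya.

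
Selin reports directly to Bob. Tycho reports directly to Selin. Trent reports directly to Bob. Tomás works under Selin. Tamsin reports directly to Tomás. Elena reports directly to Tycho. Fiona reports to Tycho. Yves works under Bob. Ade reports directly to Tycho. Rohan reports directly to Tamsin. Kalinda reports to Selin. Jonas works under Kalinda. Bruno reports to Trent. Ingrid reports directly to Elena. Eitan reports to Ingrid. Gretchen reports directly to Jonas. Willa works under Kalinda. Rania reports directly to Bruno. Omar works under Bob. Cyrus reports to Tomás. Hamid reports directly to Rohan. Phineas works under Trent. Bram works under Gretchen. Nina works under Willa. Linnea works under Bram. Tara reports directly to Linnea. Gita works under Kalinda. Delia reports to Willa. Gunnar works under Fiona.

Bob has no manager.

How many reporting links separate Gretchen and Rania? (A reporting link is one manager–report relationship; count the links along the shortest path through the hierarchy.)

Gretchen is 4 levels below Bob, and Rania is 3 levels below Bob (their lowest common manager). The shortest path runs up from Gretchen to Bob and back down to Rania: 4 + 3 = 7 links.

7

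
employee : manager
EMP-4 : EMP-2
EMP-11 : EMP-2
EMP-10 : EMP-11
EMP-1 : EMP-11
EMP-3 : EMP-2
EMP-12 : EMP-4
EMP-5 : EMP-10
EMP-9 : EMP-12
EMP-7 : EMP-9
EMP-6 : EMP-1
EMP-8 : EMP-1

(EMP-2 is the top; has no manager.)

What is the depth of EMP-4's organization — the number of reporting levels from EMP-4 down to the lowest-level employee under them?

3

The longest chain under EMP-4 runs EMP-4 → EMP-12 → EMP-9 → EMP-7, which is 3 levels below EMP-4.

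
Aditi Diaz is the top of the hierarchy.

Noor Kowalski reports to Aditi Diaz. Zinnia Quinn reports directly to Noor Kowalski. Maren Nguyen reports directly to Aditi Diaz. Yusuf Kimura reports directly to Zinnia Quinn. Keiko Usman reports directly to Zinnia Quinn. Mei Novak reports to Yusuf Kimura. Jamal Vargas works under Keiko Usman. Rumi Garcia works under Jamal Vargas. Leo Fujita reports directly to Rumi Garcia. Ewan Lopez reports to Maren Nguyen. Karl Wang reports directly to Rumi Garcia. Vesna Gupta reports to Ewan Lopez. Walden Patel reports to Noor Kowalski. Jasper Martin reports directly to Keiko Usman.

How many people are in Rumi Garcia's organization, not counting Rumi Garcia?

2

Rumi Garcia directly manages Leo Fujita, Karl Wang. Leo Fujita has no reports. Karl Wang has no reports. So Rumi Garcia's organization is 2 direct reports plus everyone under them: 1 + 1 = 2.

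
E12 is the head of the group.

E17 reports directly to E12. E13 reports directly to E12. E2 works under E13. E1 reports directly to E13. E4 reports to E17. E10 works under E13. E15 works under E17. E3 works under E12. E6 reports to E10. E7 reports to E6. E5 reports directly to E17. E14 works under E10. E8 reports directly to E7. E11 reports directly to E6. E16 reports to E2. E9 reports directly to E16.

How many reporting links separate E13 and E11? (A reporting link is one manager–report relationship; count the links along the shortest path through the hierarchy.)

E11 is in E13's organization: the chain from E11 up to E13 is E11 → E6 → E10 → E13, which is 3 links.

3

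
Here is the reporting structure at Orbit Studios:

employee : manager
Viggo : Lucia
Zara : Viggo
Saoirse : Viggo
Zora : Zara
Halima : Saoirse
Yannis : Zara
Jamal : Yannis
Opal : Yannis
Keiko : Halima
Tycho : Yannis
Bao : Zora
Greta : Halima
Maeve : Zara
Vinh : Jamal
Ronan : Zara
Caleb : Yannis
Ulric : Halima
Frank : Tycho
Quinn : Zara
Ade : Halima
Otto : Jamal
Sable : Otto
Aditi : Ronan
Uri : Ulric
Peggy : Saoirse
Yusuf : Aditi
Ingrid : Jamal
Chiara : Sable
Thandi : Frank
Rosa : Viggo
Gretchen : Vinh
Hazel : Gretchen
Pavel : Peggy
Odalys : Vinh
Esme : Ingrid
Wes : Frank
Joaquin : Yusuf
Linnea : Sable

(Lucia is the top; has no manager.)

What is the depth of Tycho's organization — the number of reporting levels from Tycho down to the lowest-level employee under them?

2

The longest chain under Tycho runs Tycho → Frank → Wes, which is 2 levels below Tycho.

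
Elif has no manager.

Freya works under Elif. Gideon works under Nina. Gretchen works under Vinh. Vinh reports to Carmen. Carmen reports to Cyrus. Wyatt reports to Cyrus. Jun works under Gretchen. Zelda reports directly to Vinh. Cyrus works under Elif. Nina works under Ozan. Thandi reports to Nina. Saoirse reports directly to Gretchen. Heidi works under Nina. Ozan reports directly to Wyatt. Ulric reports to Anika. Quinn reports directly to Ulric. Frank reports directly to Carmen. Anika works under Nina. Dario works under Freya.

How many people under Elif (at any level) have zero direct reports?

The people in Elif's organization with no one reporting to them are Dario, Frank, Saoirse, Jun, Zelda, Thandi, Gideon, Quinn, Heidi. That is 9.

9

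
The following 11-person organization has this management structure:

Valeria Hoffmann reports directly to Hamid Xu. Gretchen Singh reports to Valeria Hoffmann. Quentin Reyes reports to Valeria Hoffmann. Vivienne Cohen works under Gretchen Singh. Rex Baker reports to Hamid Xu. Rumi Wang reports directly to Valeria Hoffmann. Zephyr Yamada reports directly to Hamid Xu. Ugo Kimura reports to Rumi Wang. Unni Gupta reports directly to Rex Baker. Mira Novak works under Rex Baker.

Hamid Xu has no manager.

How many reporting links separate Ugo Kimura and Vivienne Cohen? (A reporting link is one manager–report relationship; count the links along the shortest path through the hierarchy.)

4

Ugo Kimura is 2 levels below Valeria Hoffmann, and Vivienne Cohen is 2 levels below Valeria Hoffmann (their lowest common manager). The shortest path runs up from Ugo Kimura to Valeria Hoffmann and back down to Vivienne Cohen: 2 + 2 = 4 links.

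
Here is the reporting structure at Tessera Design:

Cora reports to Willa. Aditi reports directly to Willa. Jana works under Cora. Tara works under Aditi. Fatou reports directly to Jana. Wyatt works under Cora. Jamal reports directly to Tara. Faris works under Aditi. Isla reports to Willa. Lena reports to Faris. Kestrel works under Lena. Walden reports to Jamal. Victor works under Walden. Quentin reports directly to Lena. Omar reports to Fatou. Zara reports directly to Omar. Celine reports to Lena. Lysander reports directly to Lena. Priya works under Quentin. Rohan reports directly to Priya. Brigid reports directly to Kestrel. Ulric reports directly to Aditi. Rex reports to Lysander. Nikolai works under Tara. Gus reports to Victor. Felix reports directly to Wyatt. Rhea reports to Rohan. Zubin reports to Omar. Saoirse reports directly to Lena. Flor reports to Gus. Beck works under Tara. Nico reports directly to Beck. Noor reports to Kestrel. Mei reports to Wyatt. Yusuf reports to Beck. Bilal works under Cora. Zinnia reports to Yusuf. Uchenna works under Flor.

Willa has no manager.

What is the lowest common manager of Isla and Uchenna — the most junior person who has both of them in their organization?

Isla's chain of managers is Willa. Uchenna's chain of managers is Flor, Gus, Victor, Walden, Jamal, Tara, Aditi, Willa. The first manager that appears in both chains is Willa.

Willa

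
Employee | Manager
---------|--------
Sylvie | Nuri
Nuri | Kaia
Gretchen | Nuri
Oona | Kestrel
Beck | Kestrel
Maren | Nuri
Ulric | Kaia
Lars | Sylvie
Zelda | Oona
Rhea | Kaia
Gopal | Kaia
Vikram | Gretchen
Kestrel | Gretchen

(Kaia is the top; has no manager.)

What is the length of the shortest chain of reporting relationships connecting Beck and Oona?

Beck is 1 level below Kestrel, and Oona is 1 level below Kestrel (their lowest common manager). The shortest path runs up from Beck to Kestrel and back down to Oona: 1 + 1 = 2 links.

2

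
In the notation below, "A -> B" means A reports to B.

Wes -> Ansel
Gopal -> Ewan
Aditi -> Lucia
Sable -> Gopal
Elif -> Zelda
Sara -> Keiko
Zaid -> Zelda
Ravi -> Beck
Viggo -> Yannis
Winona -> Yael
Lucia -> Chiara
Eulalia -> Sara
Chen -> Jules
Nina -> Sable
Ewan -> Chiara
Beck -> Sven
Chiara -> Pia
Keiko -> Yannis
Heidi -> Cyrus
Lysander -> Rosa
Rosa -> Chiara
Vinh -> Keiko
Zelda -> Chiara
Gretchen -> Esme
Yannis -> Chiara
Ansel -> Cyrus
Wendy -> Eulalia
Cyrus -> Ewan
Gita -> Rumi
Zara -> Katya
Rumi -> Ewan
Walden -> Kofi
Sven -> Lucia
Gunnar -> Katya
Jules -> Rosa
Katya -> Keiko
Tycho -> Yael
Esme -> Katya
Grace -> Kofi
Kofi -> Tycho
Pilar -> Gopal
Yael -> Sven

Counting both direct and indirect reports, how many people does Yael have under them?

5

Yael directly manages Tycho, Winona. Under Tycho: Kofi, Grace, Walden (3). Winona has no reports. So Yael's organization is 2 direct reports plus everyone under them: 4 + 1 = 5.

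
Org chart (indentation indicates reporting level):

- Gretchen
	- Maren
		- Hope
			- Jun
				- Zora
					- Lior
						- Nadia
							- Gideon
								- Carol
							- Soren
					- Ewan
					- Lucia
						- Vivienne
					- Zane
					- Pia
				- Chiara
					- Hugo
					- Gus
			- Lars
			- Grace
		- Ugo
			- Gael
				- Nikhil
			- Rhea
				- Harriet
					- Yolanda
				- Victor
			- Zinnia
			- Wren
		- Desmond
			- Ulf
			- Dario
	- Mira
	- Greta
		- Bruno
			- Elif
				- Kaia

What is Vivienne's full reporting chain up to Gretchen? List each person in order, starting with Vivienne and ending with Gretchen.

Vivienne reports to Lucia. Lucia reports to Zora. Zora reports to Jun. Jun reports to Hope. Hope reports to Maren. Maren reports to Gretchen. Gretchen is at the top.

Vivienne -> Lucia -> Zora -> Jun -> Hope -> Maren -> Gretchen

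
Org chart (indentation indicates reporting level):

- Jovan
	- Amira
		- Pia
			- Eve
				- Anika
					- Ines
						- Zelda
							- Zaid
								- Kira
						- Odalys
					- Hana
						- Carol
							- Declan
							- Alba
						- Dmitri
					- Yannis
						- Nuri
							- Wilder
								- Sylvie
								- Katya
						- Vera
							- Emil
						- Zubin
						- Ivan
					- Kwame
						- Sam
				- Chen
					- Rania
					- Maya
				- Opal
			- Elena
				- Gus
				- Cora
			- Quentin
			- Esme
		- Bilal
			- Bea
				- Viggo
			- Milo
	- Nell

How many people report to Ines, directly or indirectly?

4

Ines directly manages Zelda, Odalys. Under Zelda: Zaid, Kira (2). Odalys has no reports. So Ines's organization is 2 direct reports plus everyone under them: 3 + 1 = 4.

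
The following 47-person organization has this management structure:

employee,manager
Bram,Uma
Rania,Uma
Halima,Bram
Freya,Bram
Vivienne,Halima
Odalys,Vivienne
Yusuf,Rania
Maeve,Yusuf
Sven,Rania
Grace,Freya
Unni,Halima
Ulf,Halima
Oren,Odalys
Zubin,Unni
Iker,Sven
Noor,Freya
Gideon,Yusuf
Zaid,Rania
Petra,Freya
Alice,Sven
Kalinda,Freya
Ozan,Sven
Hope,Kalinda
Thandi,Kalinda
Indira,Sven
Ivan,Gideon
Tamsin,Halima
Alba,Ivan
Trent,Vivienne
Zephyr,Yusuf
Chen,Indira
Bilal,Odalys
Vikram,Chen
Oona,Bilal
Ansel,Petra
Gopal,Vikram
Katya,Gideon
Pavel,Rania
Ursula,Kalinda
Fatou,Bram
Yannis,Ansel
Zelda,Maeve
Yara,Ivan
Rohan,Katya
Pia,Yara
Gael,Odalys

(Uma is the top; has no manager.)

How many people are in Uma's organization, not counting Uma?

Uma directly manages Bram, Rania. Under Bram: Fatou, Freya, Kalinda, Ursula, Thandi, Hope, Petra, Ansel, Yannis, Noor, Grace, Halima, Tamsin, Ulf, Unni, Zubin, Vivienne, Trent, Odalys, Gael, Bilal, Oona, Oren (23). Under Rania: Pavel, Zaid, Sven, Indira, Chen, Vikram, Gopal, Ozan, Alice, Iker, Yusuf, Zephyr, Gideon, Katya, Rohan, Ivan, Yara, Pia, Alba, Maeve, Zelda (21). So Uma's organization is 2 direct reports plus everyone under them: 24 + 22 = 46.

46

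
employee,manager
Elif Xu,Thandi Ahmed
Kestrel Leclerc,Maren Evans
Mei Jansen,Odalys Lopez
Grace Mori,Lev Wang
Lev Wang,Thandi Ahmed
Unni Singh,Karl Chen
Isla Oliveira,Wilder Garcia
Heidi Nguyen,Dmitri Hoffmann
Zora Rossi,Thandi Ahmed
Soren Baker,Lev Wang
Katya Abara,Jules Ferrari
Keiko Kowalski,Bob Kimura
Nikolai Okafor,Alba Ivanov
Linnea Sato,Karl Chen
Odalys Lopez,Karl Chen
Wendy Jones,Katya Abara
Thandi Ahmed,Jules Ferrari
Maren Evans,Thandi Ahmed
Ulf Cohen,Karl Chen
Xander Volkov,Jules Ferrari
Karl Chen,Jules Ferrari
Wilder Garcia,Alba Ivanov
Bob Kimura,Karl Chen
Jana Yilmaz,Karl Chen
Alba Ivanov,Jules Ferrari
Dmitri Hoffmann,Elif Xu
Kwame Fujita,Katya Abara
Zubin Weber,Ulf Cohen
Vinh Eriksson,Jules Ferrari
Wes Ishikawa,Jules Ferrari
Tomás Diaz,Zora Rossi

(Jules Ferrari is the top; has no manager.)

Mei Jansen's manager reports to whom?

Mei Jansen reports to Odalys Lopez, and Odalys Lopez reports to Karl Chen. So Mei Jansen's skip-level manager is Karl Chen.

Karl Chen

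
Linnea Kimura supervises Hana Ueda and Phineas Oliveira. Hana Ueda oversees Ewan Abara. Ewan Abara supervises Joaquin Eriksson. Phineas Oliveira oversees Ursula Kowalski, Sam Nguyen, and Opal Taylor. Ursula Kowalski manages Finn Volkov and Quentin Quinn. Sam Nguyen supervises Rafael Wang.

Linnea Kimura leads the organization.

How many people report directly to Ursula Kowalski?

Ursula Kowalski directly manages Quentin Quinn, Finn Volkov. That is 2 direct reports.

2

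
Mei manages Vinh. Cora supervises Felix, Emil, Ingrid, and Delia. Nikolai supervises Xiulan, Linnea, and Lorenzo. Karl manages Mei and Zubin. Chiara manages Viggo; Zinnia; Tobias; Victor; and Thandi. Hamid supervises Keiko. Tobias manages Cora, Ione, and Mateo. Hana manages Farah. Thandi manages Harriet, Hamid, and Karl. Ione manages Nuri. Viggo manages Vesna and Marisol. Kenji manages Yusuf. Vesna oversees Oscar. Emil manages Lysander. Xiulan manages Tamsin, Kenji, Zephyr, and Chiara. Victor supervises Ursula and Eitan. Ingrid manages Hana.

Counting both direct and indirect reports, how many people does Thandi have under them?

7

Thandi directly manages Hamid, Karl, Harriet. Under Hamid: Keiko (1). Under Karl: Zubin, Mei, Vinh (3). Harriet has no reports. So Thandi's organization is 3 direct reports plus everyone under them: 2 + 4 + 1 = 7.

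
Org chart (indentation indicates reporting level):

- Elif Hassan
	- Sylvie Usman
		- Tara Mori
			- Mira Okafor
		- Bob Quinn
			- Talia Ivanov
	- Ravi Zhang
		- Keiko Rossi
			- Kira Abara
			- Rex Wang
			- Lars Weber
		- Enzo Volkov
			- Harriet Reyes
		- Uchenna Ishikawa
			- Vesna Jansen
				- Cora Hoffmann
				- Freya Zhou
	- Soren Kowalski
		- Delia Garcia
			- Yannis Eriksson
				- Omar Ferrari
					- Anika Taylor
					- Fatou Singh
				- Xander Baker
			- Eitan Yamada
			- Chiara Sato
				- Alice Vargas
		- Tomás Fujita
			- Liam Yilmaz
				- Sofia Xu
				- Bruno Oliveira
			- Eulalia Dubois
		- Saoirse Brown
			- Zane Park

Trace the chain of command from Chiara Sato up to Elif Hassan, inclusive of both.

Chiara Sato reports to Delia Garcia. Delia Garcia reports to Soren Kowalski. Soren Kowalski reports to Elif Hassan. Elif Hassan is at the top.

Chiara Sato -> Delia Garcia -> Soren Kowalski -> Elif Hassan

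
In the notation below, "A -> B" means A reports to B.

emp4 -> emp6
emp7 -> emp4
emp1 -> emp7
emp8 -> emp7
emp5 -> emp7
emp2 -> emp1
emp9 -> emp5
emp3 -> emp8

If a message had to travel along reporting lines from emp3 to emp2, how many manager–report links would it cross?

4

emp3 is 2 levels below emp7, and emp2 is 2 levels below emp7 (their lowest common manager). The shortest path runs up from emp3 to emp7 and back down to emp2: 2 + 2 = 4 links.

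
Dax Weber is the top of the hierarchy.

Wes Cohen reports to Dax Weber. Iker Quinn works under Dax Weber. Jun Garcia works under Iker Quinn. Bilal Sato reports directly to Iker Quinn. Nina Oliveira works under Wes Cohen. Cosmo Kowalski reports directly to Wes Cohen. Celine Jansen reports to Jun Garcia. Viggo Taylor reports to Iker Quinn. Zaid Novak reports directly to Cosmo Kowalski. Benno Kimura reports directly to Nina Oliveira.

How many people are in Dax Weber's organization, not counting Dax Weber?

10

Dax Weber directly manages Wes Cohen, Iker Quinn. Under Wes Cohen: Cosmo Kowalski, Zaid Novak, Nina Oliveira, Benno Kimura (4). Under Iker Quinn: Viggo Taylor, Bilal Sato, Jun Garcia, Celine Jansen (4). So Dax Weber's organization is 2 direct reports plus everyone under them: 5 + 5 = 10.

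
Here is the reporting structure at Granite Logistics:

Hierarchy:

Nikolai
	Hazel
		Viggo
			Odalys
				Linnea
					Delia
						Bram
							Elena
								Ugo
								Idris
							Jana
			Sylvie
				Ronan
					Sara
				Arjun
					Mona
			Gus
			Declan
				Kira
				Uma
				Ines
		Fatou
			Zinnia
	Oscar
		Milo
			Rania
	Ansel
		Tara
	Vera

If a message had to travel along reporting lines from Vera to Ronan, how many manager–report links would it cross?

Vera is 1 level below Nikolai, and Ronan is 4 levels below Nikolai (their lowest common manager). The shortest path runs up from Vera to Nikolai and back down to Ronan: 1 + 4 = 5 links.

5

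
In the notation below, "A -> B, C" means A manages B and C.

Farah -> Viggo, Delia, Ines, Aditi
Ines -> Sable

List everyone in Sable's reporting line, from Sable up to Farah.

Sable -> Ines -> Farah

Sable reports to Ines. Ines reports to Farah. Farah is at the top.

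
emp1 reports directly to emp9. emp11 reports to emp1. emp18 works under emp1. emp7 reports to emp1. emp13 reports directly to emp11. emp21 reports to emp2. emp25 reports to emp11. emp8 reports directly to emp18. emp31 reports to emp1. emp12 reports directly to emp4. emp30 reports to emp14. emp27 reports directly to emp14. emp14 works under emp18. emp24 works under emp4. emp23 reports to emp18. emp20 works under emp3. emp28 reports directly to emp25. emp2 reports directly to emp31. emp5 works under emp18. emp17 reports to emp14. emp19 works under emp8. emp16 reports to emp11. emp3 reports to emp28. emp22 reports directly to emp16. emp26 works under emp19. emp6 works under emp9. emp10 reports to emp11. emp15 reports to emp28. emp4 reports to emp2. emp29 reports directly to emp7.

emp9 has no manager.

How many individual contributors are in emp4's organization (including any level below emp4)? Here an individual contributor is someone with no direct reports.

The people in emp4's organization with no one reporting to them are emp24, emp12. That is 2.

2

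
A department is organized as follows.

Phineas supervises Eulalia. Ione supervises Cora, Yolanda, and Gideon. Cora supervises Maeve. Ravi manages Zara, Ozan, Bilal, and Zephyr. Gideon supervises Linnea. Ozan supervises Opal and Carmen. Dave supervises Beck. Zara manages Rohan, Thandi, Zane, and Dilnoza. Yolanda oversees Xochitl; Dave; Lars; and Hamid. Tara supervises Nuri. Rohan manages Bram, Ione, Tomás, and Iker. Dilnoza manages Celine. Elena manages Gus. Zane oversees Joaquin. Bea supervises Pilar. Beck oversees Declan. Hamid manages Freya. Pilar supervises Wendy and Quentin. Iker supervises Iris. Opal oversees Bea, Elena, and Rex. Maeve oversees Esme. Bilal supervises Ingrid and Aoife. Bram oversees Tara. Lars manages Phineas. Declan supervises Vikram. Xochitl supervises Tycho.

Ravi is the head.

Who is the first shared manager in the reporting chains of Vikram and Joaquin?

Vikram's chain of managers is Declan, Beck, Dave, Yolanda, Ione, Rohan, Zara, Ravi. Joaquin's chain of managers is Zane, Zara, Ravi. The first manager that appears in both chains is Zara.

Zara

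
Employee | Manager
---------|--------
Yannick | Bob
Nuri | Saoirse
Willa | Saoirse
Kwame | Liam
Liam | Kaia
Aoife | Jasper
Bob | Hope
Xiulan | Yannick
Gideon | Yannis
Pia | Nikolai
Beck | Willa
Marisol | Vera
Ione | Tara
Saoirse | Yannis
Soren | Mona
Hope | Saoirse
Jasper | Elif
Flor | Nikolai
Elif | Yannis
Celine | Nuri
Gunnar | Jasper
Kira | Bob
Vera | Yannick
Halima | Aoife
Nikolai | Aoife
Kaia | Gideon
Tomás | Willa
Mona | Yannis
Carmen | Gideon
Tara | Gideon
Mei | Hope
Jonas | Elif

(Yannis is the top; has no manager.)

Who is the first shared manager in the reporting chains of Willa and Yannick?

Willa's chain of managers is Saoirse, Yannis. Yannick's chain of managers is Bob, Hope, Saoirse, Yannis. The first manager that appears in both chains is Saoirse.

Saoirse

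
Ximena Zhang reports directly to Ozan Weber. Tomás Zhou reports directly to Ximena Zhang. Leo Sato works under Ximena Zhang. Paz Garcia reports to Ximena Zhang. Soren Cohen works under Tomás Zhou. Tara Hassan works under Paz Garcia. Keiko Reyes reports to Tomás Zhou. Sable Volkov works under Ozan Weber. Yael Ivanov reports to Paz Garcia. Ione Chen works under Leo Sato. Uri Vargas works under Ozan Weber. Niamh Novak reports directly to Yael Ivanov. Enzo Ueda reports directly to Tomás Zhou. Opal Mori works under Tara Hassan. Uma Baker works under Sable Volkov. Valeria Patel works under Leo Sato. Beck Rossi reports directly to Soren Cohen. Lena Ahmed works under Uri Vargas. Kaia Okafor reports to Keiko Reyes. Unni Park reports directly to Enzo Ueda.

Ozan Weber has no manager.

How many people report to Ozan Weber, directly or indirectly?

Ozan Weber directly manages Ximena Zhang, Sable Volkov, Uri Vargas. Under Ximena Zhang: Paz Garcia, Yael Ivanov, Niamh Novak, Tara Hassan, Opal Mori, Leo Sato, Valeria Patel, Ione Chen, Tomás Zhou, Enzo Ueda, Unni Park, Keiko Reyes, Kaia Okafor, Soren Cohen, Beck Rossi (15). Under Sable Volkov: Uma Baker (1). Under Uri Vargas: Lena Ahmed (1). So Ozan Weber's organization is 3 direct reports plus everyone under them: 16 + 2 + 2 = 20.

20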